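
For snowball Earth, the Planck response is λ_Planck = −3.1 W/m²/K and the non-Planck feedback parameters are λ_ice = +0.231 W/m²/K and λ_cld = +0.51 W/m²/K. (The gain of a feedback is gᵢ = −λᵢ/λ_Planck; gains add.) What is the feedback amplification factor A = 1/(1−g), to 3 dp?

1.314

Convert to gains: g_ice = 0.231/3.1 = 0.07452; g_cld = 0.51/3.1 = 0.1645.
Total gain g = 0.23902.
A = 1/(1 − 0.23902) = 1.314.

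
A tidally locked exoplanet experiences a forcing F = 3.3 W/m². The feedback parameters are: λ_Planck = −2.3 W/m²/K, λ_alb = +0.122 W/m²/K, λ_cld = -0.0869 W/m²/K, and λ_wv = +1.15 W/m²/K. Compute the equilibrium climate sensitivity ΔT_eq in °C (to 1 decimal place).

Net feedback parameter λ = (−2.3) + (+0.122) + (-0.0869) + (+1.15) = -1.1149 W/m²/K.
ΔT = −F/λ = −3.3/(-1.1149) = 3.0 °C.

3.0 °C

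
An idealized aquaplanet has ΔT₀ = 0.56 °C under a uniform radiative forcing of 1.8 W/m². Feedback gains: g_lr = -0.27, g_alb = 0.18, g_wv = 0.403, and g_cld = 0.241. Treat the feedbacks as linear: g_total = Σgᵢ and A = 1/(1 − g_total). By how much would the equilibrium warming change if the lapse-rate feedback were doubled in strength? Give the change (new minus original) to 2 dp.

-0.47 °C

Original: g = 0.554, ΔT = 0.56/(1−0.554) = 1.2556 °C.
With doubled lapse-rate: g' = 0.284, ΔT' = 0.56/(1−0.284) = 0.7821 °C.
Change = 0.7821 − 1.2556 = -0.47 °C.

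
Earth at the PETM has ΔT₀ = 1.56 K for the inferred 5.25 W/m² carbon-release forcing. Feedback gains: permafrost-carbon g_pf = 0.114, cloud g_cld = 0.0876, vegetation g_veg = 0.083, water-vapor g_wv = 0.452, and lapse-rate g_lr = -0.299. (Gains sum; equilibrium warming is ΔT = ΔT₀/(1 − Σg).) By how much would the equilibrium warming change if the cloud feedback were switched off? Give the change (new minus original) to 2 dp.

-0.37 K

Original: g = 0.4376, ΔT = 1.56/(1−0.4376) = 2.7738 K.
Without cloud: g' = 0.35, ΔT' = 1.56/(1−0.35) = 2.4000 K.
Change = 2.4000 − 2.7738 = -0.37 K.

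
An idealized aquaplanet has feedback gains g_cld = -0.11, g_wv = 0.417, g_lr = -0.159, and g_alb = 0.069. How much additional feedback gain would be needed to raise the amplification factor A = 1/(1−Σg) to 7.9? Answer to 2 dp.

Current total gain = 0.217.
Target gain for A = 7.9: g* = 1 − 1/7.9 = 0.8734.
Additional gain needed = 0.8734 − 0.217 = 0.66.

0.66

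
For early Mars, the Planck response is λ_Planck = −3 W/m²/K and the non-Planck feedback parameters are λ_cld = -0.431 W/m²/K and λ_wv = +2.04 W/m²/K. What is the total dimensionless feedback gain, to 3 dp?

Convert to gains: g_cld = -0.431/3 = -0.1437; g_wv = 2.04/3 = 0.68.
Total gain g = 0.5363.

0.536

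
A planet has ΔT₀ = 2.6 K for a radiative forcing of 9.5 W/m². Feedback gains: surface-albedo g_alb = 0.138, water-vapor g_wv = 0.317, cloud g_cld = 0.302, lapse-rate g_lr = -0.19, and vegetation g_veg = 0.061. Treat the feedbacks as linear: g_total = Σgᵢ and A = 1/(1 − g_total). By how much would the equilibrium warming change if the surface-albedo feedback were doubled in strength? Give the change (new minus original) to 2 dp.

Original: g = 0.628, ΔT = 2.6/(1−0.628) = 6.9892 K.
With doubled surface-albedo: g' = 0.766, ΔT' = 2.6/(1−0.766) = 11.1111 K.
Change = 11.1111 − 6.9892 = 4.12 K.

4.12 K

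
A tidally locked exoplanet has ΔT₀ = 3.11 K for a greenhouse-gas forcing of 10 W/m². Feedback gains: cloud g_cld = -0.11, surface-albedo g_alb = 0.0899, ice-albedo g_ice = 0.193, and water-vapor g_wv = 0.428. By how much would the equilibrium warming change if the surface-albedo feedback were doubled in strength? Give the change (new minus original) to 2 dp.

2.27 K

Original: g = 0.6009, ΔT = 3.11/(1−0.6009) = 7.7925 K.
With doubled surface-albedo: g' = 0.6908, ΔT' = 3.11/(1−0.6908) = 10.0582 K.
Change = 10.0582 − 7.7925 = 2.27 K.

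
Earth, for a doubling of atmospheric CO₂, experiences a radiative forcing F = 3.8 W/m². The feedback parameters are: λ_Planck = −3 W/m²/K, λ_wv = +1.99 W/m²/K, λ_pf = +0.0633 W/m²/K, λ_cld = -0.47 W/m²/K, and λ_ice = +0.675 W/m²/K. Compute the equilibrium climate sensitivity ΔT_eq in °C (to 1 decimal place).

Net feedback parameter λ = (−3) + (+1.99) + (+0.0633) + (-0.47) + (+0.675) = -0.7417 W/m²/K.
ΔT = −F/λ = −3.8/(-0.7417) = 5.1 °C.

5.1 °C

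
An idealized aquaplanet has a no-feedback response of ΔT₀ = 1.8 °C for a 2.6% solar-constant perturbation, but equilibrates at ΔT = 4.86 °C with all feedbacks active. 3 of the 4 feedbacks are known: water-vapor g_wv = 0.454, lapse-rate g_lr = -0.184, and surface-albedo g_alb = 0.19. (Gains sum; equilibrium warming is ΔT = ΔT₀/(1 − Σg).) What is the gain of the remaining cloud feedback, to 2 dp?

Amplification A = ΔT/ΔT₀ = 4.86/1.8 = 2.7.
Total gain g = 1 − 1/A = 1 − 1/2.7 = 0.6296.
Known gains sum to 0.454 − 0.184 + 0.19 = 0.46.
g_cld = 0.6296 − 0.46 = 0.17.

0.17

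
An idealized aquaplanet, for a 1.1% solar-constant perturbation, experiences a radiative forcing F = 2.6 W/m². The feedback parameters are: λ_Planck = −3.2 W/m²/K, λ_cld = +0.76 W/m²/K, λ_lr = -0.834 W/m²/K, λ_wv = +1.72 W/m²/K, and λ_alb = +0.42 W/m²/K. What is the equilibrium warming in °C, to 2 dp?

Net feedback parameter λ = (−3.2) + (+0.76) + (-0.834) + (+1.72) + (+0.42) = -1.134 W/m²/K.
ΔT = −F/λ = −2.6/(-1.134) = 2.29 °C.

2.29 °C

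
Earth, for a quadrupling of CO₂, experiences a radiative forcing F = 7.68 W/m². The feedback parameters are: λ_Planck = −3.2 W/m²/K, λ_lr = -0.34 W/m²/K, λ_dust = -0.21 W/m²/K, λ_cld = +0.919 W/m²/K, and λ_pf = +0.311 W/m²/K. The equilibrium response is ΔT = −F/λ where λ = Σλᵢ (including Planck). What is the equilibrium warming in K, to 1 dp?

Net feedback parameter λ = (−3.2) + (-0.34) + (-0.21) + (+0.919) + (+0.311) = -2.52 W/m²/K.
ΔT = −F/λ = −7.68/(-2.52) = 3.0 K.

3.0 K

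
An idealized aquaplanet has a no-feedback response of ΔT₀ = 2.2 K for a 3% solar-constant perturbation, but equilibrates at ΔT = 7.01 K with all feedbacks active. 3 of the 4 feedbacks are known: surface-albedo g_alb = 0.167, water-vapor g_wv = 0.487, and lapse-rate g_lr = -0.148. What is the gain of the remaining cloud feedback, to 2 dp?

0.18

Amplification A = ΔT/ΔT₀ = 7.01/2.2 = 3.186.
Total gain g = 1 − 1/A = 1 − 1/3.186 = 0.6861.
Known gains sum to 0.167 + 0.487 − 0.148 = 0.506.
g_cld = 0.6861 − 0.506 = 0.18.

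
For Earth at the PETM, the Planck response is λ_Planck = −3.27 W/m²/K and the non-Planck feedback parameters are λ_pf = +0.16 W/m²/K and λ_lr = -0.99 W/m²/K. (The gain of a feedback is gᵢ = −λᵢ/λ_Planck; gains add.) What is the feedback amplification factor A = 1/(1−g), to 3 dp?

0.798

Convert to gains: g_pf = 0.16/3.27 = 0.04893; g_lr = -0.99/3.27 = -0.3028.
Total gain g = -0.25387.
A = 1/(1 + 0.25387) = 0.798.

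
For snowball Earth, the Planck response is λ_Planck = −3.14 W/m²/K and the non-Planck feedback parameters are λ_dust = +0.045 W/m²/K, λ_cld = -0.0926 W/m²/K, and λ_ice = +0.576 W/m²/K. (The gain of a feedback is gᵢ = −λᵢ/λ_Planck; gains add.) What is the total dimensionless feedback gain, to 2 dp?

0.17

Convert to gains: g_dust = 0.045/3.14 = 0.01433; g_cld = -0.0926/3.14 = -0.02949; g_ice = 0.576/3.14 = 0.1834.
Total gain g = 0.16824.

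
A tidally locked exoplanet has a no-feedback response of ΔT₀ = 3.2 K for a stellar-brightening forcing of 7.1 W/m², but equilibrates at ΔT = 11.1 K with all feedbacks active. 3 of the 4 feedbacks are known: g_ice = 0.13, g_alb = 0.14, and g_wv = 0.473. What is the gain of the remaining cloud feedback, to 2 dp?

-0.03

Amplification A = ΔT/ΔT₀ = 11.1/3.2 = 3.469.
Total gain g = 1 − 1/A = 1 − 1/3.469 = 0.7117.
Known gains sum to 0.13 + 0.14 + 0.473 = 0.743.
g_cld = 0.7117 − 0.743 = -0.03.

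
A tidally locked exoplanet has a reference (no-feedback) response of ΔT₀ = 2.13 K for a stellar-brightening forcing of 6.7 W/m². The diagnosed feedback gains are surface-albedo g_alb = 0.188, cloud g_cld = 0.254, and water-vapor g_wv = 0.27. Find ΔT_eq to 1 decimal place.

Total gain g = 0.188 + 0.254 + 0.27 = 0.712.
Amplification A = 1/(1 − 0.712) = 3.472.
ΔT = 2.13 × 3.472 = 7.4 K.

7.4 K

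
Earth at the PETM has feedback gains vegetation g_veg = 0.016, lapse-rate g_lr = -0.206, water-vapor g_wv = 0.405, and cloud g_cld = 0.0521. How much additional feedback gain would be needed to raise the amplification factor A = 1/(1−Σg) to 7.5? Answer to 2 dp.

Current total gain = 0.2671.
Target gain for A = 7.5: g* = 1 − 1/7.5 = 0.8667.
Additional gain needed = 0.8667 − 0.2671 = 0.60.

0.60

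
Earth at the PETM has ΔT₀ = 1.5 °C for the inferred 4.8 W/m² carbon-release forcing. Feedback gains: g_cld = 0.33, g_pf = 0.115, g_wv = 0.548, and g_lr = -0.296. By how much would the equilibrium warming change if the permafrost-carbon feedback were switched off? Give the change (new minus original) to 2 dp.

Original: g = 0.697, ΔT = 1.5/(1−0.697) = 4.9505 °C.
Without permafrost-carbon: g' = 0.582, ΔT' = 1.5/(1−0.582) = 3.5885 °C.
Change = 3.5885 − 4.9505 = -1.36 °C.

-1.36 °C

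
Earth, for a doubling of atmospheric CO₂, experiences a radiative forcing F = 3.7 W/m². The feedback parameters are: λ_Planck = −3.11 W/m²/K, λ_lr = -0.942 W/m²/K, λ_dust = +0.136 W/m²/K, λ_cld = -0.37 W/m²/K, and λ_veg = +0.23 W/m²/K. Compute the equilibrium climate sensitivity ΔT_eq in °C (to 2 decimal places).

Net feedback parameter λ = (−3.11) + (-0.942) + (+0.136) + (-0.37) + (+0.23) = -4.056 W/m²/K.
ΔT = −F/λ = −3.7/(-4.056) = 0.91 °C.

0.91 °C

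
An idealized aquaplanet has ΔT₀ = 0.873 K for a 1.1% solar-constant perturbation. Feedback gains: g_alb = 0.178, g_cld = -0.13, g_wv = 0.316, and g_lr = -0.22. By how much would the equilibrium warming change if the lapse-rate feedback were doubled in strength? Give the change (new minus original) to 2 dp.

Original: g = 0.144, ΔT = 0.873/(1−0.144) = 1.0199 K.
With doubled lapse-rate: g' = -0.076, ΔT' = 0.873/(1+0.076) = 0.8113 K.
Change = 0.8113 − 1.0199 = -0.21 K.

-0.21 K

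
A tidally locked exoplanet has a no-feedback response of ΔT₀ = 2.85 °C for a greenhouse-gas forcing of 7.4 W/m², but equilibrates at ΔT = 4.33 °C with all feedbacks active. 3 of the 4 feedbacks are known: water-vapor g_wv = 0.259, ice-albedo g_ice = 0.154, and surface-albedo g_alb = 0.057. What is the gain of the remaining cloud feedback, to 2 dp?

-0.13

Amplification A = ΔT/ΔT₀ = 4.33/2.85 = 1.519.
Total gain g = 1 − 1/A = 1 − 1/1.519 = 0.3417.
Known gains sum to 0.259 + 0.154 + 0.057 = 0.47.
g_cld = 0.3417 − 0.47 = -0.13.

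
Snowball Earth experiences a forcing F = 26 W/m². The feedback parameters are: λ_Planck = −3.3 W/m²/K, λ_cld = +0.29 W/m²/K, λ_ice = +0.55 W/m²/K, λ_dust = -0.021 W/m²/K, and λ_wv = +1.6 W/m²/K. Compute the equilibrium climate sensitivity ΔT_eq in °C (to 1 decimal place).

Net feedback parameter λ = (−3.3) + (+0.29) + (+0.55) + (-0.021) + (+1.6) = -0.881 W/m²/K.
ΔT = −F/λ = −26/(-0.881) = 29.5 °C.

29.5 °C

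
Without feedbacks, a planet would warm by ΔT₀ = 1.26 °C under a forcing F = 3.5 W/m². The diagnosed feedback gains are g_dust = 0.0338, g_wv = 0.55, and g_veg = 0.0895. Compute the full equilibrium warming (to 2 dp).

Total gain g = 0.0338 + 0.55 + 0.0895 = 0.6733.
Amplification A = 1/(1 − 0.6733) = 3.061.
ΔT = 1.26 × 3.061 = 3.86 °C.

3.86 °C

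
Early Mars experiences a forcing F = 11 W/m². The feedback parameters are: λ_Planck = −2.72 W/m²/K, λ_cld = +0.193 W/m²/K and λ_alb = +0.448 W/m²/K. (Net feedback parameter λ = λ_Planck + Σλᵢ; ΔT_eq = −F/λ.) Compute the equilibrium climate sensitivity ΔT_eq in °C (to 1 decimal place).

5.3 °C

Net feedback parameter λ = (−2.72) + (+0.193) + (+0.448) = -2.079 W/m²/K.
ΔT = −F/λ = −11/(-2.079) = 5.3 °C.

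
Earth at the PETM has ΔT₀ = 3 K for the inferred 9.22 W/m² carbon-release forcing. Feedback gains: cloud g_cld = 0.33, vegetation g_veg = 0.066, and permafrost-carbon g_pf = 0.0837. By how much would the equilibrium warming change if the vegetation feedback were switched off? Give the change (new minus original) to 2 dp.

Original: g = 0.4797, ΔT = 3/(1−0.4797) = 5.7659 K.
Without vegetation: g' = 0.4137, ΔT' = 3/(1−0.4137) = 5.1168 K.
Change = 5.1168 − 5.7659 = -0.65 K.

-0.65 K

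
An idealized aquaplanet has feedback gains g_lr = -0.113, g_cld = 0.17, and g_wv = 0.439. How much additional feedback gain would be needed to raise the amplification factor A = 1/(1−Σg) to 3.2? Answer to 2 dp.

0.19

Current total gain = 0.496.
Target gain for A = 3.2: g* = 1 − 1/3.2 = 0.6875.
Additional gain needed = 0.6875 − 0.496 = 0.19.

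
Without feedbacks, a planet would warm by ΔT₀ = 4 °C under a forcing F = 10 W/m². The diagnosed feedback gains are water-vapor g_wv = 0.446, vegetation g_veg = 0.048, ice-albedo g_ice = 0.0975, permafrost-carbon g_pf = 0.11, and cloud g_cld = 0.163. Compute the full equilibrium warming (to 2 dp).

29.52 °C

Total gain g = 0.446 + 0.048 + 0.0975 + 0.11 + 0.163 = 0.8645.
Amplification A = 1/(1 − 0.8645) = 7.38.
ΔT = 4 × 7.38 = 29.52 °C.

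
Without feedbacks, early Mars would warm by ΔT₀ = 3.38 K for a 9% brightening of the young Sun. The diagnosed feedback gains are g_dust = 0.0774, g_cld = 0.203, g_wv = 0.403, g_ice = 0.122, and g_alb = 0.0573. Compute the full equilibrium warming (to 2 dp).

Total gain g = 0.0774 + 0.203 + 0.403 + 0.122 + 0.0573 = 0.8627.
Amplification A = 1/(1 − 0.8627) = 7.283.
ΔT = 3.38 × 7.283 = 24.62 K.

24.62 K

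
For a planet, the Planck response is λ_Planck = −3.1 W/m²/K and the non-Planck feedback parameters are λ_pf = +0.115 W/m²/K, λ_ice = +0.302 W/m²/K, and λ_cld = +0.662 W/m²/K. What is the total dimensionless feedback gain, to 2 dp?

Convert to gains: g_pf = 0.115/3.1 = 0.0371; g_ice = 0.302/3.1 = 0.09742; g_cld = 0.662/3.1 = 0.2135.
Total gain g = 0.34802.

0.35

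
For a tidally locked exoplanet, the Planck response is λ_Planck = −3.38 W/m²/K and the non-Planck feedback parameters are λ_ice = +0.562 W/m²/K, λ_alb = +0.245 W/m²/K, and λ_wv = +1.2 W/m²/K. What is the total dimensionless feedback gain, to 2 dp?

Convert to gains: g_ice = 0.562/3.38 = 0.1663; g_alb = 0.245/3.38 = 0.07249; g_wv = 1.2/3.38 = 0.355.
Total gain g = 0.59379.

0.59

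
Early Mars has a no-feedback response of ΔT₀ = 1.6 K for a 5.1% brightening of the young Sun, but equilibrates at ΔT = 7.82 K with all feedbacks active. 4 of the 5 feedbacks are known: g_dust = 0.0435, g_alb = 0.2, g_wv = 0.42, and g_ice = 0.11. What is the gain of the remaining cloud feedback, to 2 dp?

0.02

Amplification A = ΔT/ΔT₀ = 7.82/1.6 = 4.888.
Total gain g = 1 − 1/A = 1 − 1/4.888 = 0.7954.
Known gains sum to 0.0435 + 0.2 + 0.42 + 0.11 = 0.7735.
g_cld = 0.7954 − 0.7735 = 0.02.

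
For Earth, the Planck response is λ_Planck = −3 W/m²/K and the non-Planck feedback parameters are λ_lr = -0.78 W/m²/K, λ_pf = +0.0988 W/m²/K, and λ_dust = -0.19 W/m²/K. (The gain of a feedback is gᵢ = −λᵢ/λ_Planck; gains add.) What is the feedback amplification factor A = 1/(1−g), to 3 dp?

Convert to gains: g_lr = -0.78/3 = -0.26; g_pf = 0.0988/3 = 0.03293; g_dust = -0.19/3 = -0.06333.
Total gain g = -0.2904.
A = 1/(1 + 0.2904) = 0.775.

0.775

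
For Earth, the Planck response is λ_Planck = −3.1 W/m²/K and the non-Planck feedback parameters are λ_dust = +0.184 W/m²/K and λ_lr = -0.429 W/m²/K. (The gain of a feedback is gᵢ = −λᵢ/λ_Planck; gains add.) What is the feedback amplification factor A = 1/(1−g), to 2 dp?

Convert to gains: g_dust = 0.184/3.1 = 0.05935; g_lr = -0.429/3.1 = -0.1384.
Total gain g = -0.07905.
A = 1/(1 + 0.07905) = 0.93.

0.93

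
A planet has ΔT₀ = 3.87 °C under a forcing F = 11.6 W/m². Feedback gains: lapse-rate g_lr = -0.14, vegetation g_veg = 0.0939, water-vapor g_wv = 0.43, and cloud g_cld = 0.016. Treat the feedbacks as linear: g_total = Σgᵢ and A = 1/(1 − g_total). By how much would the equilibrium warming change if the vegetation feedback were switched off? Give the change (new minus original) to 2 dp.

-0.87 °C

Original: g = 0.3999, ΔT = 3.87/(1−0.3999) = 6.4489 °C.
Without vegetation: g' = 0.306, ΔT' = 3.87/(1−0.306) = 5.5764 °C.
Change = 5.5764 − 6.4489 = -0.87 °C.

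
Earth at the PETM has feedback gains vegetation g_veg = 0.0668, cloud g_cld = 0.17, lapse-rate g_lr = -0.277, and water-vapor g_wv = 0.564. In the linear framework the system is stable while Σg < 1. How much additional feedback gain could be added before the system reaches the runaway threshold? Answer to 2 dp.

0.48

Current total gain = 0.0668 + 0.17 − 0.277 + 0.564 = 0.5238.
Margin to runaway = 1 − 0.5238 = 0.48.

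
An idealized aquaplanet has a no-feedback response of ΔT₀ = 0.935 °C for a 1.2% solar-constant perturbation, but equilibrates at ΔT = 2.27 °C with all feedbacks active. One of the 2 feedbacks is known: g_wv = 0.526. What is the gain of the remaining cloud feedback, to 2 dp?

Amplification A = ΔT/ΔT₀ = 2.27/0.935 = 2.428.
Total gain g = 1 − 1/A = 1 − 1/2.428 = 0.5881.
The known gain is 0.526.
g_cld = 0.5881 − 0.526 = 0.06.

0.06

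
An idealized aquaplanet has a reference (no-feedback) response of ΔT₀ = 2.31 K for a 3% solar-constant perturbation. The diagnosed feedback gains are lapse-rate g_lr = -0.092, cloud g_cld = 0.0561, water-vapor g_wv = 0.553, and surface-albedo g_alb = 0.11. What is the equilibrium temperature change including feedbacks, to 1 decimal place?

6.2 K

Total gain g = -0.092 + 0.0561 + 0.553 + 0.11 = 0.6271.
Amplification A = 1/(1 − 0.6271) = 2.682.
ΔT = 2.31 × 2.682 = 6.2 K.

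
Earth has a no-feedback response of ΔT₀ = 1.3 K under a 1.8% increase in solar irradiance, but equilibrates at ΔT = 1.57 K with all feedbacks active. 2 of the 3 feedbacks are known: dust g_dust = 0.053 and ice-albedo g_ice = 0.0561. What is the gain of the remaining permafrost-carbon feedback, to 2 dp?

Amplification A = ΔT/ΔT₀ = 1.57/1.3 = 1.208.
Total gain g = 1 − 1/A = 1 − 1/1.208 = 0.1722.
Known gains sum to 0.053 + 0.0561 = 0.1091.
g_pf = 0.1722 − 0.1091 = 0.06.

0.06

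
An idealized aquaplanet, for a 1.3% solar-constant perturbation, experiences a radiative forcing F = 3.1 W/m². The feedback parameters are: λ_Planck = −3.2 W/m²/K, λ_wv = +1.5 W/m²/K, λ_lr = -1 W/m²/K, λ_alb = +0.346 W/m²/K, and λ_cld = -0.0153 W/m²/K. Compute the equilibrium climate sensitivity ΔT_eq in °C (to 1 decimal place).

1.3 °C

Net feedback parameter λ = (−3.2) + (+1.5) + (-1) + (+0.346) + (-0.0153) = -2.3693 W/m²/K.
ΔT = −F/λ = −3.1/(-2.3693) = 1.3 °C.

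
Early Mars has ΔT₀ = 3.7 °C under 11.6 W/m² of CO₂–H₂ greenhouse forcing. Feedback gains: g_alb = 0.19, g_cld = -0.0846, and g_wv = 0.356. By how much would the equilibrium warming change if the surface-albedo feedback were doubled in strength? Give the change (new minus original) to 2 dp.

Original: g = 0.4614, ΔT = 3.7/(1−0.4614) = 6.8697 °C.
With doubled surface-albedo: g' = 0.6514, ΔT' = 3.7/(1−0.6514) = 10.6139 °C.
Change = 10.6139 − 6.8697 = 3.74 °C.

3.74 °C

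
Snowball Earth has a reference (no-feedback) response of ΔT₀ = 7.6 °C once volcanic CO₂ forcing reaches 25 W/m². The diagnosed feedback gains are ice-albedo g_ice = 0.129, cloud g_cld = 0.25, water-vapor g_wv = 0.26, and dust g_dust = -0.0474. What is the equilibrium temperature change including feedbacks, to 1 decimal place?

18.6 °C

Total gain g = 0.129 + 0.25 + 0.26 − 0.0474 = 0.5916.
Amplification A = 1/(1 − 0.5916) = 2.449.
ΔT = 7.6 × 2.449 = 18.6 °C.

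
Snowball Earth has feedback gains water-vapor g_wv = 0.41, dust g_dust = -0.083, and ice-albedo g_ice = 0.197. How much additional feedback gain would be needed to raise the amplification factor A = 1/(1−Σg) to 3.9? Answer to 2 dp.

0.22

Current total gain = 0.524.
Target gain for A = 3.9: g* = 1 − 1/3.9 = 0.7436.
Additional gain needed = 0.7436 − 0.524 = 0.22.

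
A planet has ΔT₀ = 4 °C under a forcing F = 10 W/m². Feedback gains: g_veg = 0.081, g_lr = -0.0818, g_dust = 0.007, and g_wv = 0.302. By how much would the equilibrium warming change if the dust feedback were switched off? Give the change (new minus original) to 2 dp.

Original: g = 0.3082, ΔT = 4/(1−0.3082) = 5.7820 °C.
Without dust: g' = 0.3012, ΔT' = 4/(1−0.3012) = 5.7241 °C.
Change = 5.7241 − 5.7820 = -0.06 °C.

-0.06 °C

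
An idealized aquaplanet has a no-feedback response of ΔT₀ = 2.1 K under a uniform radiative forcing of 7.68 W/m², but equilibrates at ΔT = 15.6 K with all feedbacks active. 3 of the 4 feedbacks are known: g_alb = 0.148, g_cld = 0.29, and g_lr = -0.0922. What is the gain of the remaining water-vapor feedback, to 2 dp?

Amplification A = ΔT/ΔT₀ = 15.6/2.1 = 7.429.
Total gain g = 1 − 1/A = 1 − 1/7.429 = 0.8654.
Known gains sum to 0.148 + 0.29 − 0.0922 = 0.3458.
g_wv = 0.8654 − 0.3458 = 0.52.

0.52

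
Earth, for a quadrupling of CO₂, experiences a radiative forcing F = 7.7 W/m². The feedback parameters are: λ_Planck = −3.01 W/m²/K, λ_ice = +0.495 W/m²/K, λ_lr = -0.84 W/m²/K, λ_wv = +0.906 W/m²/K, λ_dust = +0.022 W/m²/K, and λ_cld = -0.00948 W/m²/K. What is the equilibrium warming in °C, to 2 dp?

Net feedback parameter λ = (−3.01) + (+0.495) + (-0.84) + (+0.906) + (+0.022) + (-0.00948) = -2.43648 W/m²/K.
ΔT = −F/λ = −7.7/(-2.43648) = 3.16 °C.

3.16 °C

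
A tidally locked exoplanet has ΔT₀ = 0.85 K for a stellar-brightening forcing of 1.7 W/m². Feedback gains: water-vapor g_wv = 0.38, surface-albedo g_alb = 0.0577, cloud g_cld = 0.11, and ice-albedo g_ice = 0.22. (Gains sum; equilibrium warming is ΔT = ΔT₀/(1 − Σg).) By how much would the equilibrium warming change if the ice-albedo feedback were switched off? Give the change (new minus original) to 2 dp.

Original: g = 0.7677, ΔT = 0.85/(1−0.7677) = 3.6591 K.
Without ice-albedo: g' = 0.5477, ΔT' = 0.85/(1−0.5477) = 1.8793 K.
Change = 1.8793 − 3.6591 = -1.78 K.

-1.78 K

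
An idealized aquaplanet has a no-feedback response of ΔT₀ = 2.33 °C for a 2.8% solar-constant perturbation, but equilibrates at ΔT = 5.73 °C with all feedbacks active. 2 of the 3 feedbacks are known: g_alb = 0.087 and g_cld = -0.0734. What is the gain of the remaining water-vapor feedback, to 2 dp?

0.58

Amplification A = ΔT/ΔT₀ = 5.73/2.33 = 2.459.
Total gain g = 1 − 1/A = 1 − 1/2.459 = 0.5933.
Known gains sum to 0.087 − 0.0734 = 0.0136.
g_wv = 0.5933 − 0.0136 = 0.58.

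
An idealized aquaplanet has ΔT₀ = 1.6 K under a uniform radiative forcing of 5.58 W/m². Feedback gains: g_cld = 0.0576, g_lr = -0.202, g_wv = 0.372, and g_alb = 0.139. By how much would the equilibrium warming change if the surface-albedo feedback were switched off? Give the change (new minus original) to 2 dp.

Original: g = 0.3666, ΔT = 1.6/(1−0.3666) = 2.5260 K.
Without surface-albedo: g' = 0.2276, ΔT' = 1.6/(1−0.2276) = 2.0715 K.
Change = 2.0715 − 2.5260 = -0.45 K.

-0.45 K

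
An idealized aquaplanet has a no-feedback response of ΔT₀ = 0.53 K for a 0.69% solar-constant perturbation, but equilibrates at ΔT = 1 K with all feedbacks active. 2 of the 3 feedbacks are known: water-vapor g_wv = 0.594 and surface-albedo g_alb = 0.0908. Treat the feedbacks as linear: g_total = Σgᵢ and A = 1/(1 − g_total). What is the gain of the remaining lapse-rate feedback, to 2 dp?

Amplification A = ΔT/ΔT₀ = 1/0.53 = 1.887.
Total gain g = 1 − 1/A = 1 − 1/1.887 = 0.4701.
Known gains sum to 0.594 + 0.0908 = 0.6848.
g_lr = 0.4701 − 0.6848 = -0.21.

-0.21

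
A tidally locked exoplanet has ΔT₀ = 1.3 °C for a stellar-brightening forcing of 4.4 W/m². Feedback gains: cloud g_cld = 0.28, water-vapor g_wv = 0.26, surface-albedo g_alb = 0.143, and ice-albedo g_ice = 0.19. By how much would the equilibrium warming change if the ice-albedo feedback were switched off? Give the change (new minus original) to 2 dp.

Original: g = 0.873, ΔT = 1.3/(1−0.873) = 10.2362 °C.
Without ice-albedo: g' = 0.683, ΔT' = 1.3/(1−0.683) = 4.1009 °C.
Change = 4.1009 − 10.2362 = -6.14 °C.

-6.14 °C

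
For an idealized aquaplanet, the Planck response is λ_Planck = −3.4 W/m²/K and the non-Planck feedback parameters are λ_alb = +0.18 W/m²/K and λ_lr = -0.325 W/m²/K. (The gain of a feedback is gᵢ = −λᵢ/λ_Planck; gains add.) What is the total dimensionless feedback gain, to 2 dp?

-0.04

Convert to gains: g_alb = 0.18/3.4 = 0.05294; g_lr = -0.325/3.4 = -0.09559.
Total gain g = -0.04265.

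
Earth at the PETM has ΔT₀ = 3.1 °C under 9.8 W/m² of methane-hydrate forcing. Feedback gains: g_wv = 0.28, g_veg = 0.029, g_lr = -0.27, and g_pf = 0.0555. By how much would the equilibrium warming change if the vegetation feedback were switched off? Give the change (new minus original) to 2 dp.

Original: g = 0.0945, ΔT = 3.1/(1−0.0945) = 3.4235 °C.
Without vegetation: g' = 0.0655, ΔT' = 3.1/(1−0.0655) = 3.3173 °C.
Change = 3.3173 − 3.4235 = -0.11 °C.

-0.11 °C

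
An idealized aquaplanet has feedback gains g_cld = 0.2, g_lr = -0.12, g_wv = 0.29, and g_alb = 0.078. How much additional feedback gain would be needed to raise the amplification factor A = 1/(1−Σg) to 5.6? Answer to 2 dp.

0.37

Current total gain = 0.448.
Target gain for A = 5.6: g* = 1 − 1/5.6 = 0.8214.
Additional gain needed = 0.8214 − 0.448 = 0.37.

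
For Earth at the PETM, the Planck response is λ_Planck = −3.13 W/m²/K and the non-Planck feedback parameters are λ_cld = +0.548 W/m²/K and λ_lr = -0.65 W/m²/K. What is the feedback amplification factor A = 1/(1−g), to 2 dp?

Convert to gains: g_cld = 0.548/3.13 = 0.1751; g_lr = -0.65/3.13 = -0.2077.
Total gain g = -0.0326.
A = 1/(1 + 0.0326) = 0.97.

0.97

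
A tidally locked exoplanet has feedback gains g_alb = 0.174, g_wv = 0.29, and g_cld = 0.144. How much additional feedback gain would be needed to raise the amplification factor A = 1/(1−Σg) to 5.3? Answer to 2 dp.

0.20

Current total gain = 0.608.
Target gain for A = 5.3: g* = 1 − 1/5.3 = 0.8113.
Additional gain needed = 0.8113 − 0.608 = 0.20.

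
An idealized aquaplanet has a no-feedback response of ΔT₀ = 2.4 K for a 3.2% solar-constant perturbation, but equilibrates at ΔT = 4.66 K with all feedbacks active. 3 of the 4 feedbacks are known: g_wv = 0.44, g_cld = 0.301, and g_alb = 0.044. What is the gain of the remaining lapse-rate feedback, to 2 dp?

-0.30

Amplification A = ΔT/ΔT₀ = 4.66/2.4 = 1.942.
Total gain g = 1 − 1/A = 1 − 1/1.942 = 0.4851.
Known gains sum to 0.44 + 0.301 + 0.044 = 0.785.
g_lr = 0.4851 − 0.785 = -0.30.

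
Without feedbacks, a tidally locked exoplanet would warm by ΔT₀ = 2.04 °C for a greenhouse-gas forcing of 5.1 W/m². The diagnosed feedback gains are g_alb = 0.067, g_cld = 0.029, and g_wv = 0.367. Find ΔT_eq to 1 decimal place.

Total gain g = 0.067 + 0.029 + 0.367 = 0.463.
Amplification A = 1/(1 − 0.463) = 1.862.
ΔT = 2.04 × 1.862 = 3.8 °C.

3.8 °C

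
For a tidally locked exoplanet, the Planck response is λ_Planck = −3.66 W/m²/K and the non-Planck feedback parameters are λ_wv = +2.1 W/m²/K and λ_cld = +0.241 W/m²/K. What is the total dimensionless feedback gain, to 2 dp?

Convert to gains: g_wv = 2.1/3.66 = 0.5738; g_cld = 0.241/3.66 = 0.06585.
Total gain g = 0.63965.

0.64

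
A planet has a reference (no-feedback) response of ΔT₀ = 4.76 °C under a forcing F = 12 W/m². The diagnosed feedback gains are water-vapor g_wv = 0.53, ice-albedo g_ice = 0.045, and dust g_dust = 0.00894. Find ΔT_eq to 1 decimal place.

11.4 °C

Total gain g = 0.53 + 0.045 + 0.00894 = 0.58394.
Amplification A = 1/(1 − 0.58394) = 2.403.
ΔT = 4.76 × 2.403 = 11.4 °C.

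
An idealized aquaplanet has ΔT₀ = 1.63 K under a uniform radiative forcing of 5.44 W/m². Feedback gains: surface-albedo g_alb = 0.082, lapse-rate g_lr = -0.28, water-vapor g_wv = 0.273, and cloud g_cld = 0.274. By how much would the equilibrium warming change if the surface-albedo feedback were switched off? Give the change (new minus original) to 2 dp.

-0.28 K

Original: g = 0.349, ΔT = 1.63/(1−0.349) = 2.5038 K.
Without surface-albedo: g' = 0.267, ΔT' = 1.63/(1−0.267) = 2.2237 K.
Change = 2.2237 − 2.5038 = -0.28 K.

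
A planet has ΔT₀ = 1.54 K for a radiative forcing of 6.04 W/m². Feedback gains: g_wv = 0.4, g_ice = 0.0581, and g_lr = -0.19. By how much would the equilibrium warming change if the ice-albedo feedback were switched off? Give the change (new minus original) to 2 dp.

Original: g = 0.2681, ΔT = 1.54/(1−0.2681) = 2.1041 K.
Without ice-albedo: g' = 0.21, ΔT' = 1.54/(1−0.21) = 1.9494 K.
Change = 1.9494 − 2.1041 = -0.15 K.

-0.15 K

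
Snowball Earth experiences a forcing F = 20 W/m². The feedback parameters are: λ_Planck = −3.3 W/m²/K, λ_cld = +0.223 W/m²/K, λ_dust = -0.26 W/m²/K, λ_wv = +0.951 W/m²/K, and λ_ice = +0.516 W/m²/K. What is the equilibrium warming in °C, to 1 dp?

Net feedback parameter λ = (−3.3) + (+0.223) + (-0.26) + (+0.951) + (+0.516) = -1.87 W/m²/K.
ΔT = −F/λ = −20/(-1.87) = 10.7 °C.

10.7 °C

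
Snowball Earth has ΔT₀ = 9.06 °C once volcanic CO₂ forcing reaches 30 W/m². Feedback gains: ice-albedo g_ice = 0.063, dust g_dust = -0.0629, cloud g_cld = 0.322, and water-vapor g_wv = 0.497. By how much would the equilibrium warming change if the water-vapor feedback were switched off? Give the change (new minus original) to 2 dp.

-36.72 °C

Original: g = 0.8191, ΔT = 9.06/(1−0.8191) = 50.0829 °C.
Without water-vapor: g' = 0.3221, ΔT' = 9.06/(1−0.3221) = 13.3648 °C.
Change = 13.3648 − 50.0829 = -36.72 °C.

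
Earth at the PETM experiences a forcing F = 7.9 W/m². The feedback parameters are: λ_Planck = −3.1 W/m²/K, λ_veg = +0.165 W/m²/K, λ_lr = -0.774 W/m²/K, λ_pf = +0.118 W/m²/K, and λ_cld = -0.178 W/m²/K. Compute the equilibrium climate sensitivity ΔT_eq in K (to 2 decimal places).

Net feedback parameter λ = (−3.1) + (+0.165) + (-0.774) + (+0.118) + (-0.178) = -3.769 W/m²/K.
ΔT = −F/λ = −7.9/(-3.769) = 2.10 K.

2.10 K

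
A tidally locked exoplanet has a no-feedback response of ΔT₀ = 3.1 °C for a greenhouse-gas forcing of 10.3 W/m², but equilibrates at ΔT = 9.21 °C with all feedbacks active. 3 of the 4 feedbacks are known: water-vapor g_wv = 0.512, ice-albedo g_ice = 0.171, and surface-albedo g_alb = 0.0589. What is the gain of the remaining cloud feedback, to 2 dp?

Amplification A = ΔT/ΔT₀ = 9.21/3.1 = 2.971.
Total gain g = 1 − 1/A = 1 − 1/2.971 = 0.6634.
Known gains sum to 0.512 + 0.171 + 0.0589 = 0.7419.
g_cld = 0.6634 − 0.7419 = -0.08.

-0.08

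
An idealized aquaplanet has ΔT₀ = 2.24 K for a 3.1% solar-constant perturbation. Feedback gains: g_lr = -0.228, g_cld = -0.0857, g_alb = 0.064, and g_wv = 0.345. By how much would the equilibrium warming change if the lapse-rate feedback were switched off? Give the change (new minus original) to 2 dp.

0.83 K

Original: g = 0.0953, ΔT = 2.24/(1−0.0953) = 2.4760 K.
Without lapse-rate: g' = 0.3233, ΔT' = 2.24/(1−0.3233) = 3.3102 K.
Change = 3.3102 − 2.4760 = 0.83 K.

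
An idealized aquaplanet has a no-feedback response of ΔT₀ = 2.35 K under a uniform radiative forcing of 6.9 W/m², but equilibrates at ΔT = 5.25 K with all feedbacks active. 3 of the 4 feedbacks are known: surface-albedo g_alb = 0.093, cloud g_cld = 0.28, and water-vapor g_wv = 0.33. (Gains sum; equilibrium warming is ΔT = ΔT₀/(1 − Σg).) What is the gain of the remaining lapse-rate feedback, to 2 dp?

-0.15

Amplification A = ΔT/ΔT₀ = 5.25/2.35 = 2.234.
Total gain g = 1 − 1/A = 1 − 1/2.234 = 0.5524.
Known gains sum to 0.093 + 0.28 + 0.33 = 0.703.
g_lr = 0.5524 − 0.703 = -0.15.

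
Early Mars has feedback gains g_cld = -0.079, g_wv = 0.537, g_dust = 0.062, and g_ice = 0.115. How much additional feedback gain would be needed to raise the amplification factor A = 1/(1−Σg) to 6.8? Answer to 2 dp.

0.22

Current total gain = 0.635.
Target gain for A = 6.8: g* = 1 − 1/6.8 = 0.8529.
Additional gain needed = 0.8529 − 0.635 = 0.22.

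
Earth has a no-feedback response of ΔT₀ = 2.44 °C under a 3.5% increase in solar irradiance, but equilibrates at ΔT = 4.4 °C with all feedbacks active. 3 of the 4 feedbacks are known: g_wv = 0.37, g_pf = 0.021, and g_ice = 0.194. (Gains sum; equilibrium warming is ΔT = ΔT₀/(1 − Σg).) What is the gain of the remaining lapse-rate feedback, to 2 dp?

-0.14

Amplification A = ΔT/ΔT₀ = 4.4/2.44 = 1.803.
Total gain g = 1 − 1/A = 1 − 1/1.803 = 0.4454.
Known gains sum to 0.37 + 0.021 + 0.194 = 0.585.
g_lr = 0.4454 − 0.585 = -0.14.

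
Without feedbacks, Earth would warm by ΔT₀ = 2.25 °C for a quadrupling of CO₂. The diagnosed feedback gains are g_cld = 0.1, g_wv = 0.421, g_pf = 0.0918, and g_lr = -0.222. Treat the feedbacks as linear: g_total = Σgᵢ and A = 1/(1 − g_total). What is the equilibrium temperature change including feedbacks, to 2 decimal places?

3.69 °C

Total gain g = 0.1 + 0.421 + 0.0918 − 0.222 = 0.3908.
Amplification A = 1/(1 − 0.3908) = 1.641.
ΔT = 2.25 × 1.641 = 3.69 °C.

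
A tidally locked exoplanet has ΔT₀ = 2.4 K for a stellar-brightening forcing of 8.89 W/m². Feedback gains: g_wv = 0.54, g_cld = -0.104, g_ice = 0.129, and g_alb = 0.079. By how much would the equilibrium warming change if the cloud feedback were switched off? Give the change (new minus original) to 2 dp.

Original: g = 0.644, ΔT = 2.4/(1−0.644) = 6.7416 K.
Without cloud: g' = 0.748, ΔT' = 2.4/(1−0.748) = 9.5238 K.
Change = 9.5238 − 6.7416 = 2.78 K.

2.78 K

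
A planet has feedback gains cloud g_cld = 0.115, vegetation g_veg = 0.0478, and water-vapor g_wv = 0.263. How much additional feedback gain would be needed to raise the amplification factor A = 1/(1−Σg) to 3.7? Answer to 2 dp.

0.30

Current total gain = 0.4258.
Target gain for A = 3.7: g* = 1 − 1/3.7 = 0.7297.
Additional gain needed = 0.7297 − 0.4258 = 0.30.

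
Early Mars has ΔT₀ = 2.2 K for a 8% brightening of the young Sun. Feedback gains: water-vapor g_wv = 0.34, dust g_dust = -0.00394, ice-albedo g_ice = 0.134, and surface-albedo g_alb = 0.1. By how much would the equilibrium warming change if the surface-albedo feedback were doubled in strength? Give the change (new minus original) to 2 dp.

1.55 K

Original: g = 0.57006, ΔT = 2.2/(1−0.57006) = 5.1170 K.
With doubled surface-albedo: g' = 0.67006, ΔT' = 2.2/(1−0.67006) = 6.6679 K.
Change = 6.6679 − 5.1170 = 1.55 K.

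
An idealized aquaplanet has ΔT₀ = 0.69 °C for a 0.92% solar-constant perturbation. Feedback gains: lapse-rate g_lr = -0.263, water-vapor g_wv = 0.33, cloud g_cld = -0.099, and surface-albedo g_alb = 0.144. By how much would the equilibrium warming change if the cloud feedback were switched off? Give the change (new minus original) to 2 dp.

Original: g = 0.112, ΔT = 0.69/(1−0.112) = 0.7770 °C.
Without cloud: g' = 0.211, ΔT' = 0.69/(1−0.211) = 0.8745 °C.
Change = 0.8745 − 0.7770 = 0.10 °C.

0.10 °C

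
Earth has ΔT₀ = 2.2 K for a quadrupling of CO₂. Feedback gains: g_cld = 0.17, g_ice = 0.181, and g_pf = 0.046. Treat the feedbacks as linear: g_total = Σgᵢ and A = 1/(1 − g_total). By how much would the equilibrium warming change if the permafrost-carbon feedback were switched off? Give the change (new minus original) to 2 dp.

-0.26 K

Original: g = 0.397, ΔT = 2.2/(1−0.397) = 3.6484 K.
Without permafrost-carbon: g' = 0.351, ΔT' = 2.2/(1−0.351) = 3.3898 K.
Change = 3.3898 − 3.6484 = -0.26 K.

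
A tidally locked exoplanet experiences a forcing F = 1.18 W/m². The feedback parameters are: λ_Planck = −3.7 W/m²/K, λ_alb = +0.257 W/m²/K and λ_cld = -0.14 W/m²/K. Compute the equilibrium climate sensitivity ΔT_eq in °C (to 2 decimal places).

Net feedback parameter λ = (−3.7) + (+0.257) + (-0.14) = -3.583 W/m²/K.
ΔT = −F/λ = −1.18/(-3.583) = 0.33 °C.

0.33 °C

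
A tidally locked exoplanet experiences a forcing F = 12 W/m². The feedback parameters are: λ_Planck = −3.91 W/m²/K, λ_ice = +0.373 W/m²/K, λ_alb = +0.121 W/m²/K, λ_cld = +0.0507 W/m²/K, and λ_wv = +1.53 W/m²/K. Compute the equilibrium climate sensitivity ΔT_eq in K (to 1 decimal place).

Net feedback parameter λ = (−3.91) + (+0.373) + (+0.121) + (+0.0507) + (+1.53) = -1.8353 W/m²/K.
ΔT = −F/λ = −12/(-1.8353) = 6.5 K.

6.5 K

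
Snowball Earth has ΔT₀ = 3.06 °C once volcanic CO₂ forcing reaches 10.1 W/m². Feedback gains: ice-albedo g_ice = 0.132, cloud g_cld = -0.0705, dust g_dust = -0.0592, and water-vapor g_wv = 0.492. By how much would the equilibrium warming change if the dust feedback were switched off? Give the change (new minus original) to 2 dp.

0.80 °C

Original: g = 0.4943, ΔT = 3.06/(1−0.4943) = 6.0510 °C.
Without dust: g' = 0.5535, ΔT' = 3.06/(1−0.5535) = 6.8533 °C.
Change = 6.8533 − 6.0510 = 0.80 °C.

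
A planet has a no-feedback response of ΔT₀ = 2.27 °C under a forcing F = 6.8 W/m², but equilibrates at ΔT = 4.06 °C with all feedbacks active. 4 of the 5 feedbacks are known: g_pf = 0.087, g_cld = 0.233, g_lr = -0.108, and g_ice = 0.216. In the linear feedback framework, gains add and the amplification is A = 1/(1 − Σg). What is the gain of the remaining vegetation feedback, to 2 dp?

0.01

Amplification A = ΔT/ΔT₀ = 4.06/2.27 = 1.789.
Total gain g = 1 − 1/A = 1 − 1/1.789 = 0.441.
Known gains sum to 0.087 + 0.233 − 0.108 + 0.216 = 0.428.
g_veg = 0.441 − 0.428 = 0.01.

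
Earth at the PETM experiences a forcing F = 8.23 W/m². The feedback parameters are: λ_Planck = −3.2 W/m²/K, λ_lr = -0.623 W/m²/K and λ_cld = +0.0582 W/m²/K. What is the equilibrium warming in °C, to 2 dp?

2.19 °C

Net feedback parameter λ = (−3.2) + (-0.623) + (+0.0582) = -3.7648 W/m²/K.
ΔT = −F/λ = −8.23/(-3.7648) = 2.19 °C.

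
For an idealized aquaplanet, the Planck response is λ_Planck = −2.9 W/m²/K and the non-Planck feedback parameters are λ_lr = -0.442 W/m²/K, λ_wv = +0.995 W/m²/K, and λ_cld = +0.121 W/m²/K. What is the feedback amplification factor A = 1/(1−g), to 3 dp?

Convert to gains: g_lr = -0.442/2.9 = -0.1524; g_wv = 0.995/2.9 = 0.3431; g_cld = 0.121/2.9 = 0.04172.
Total gain g = 0.23242.
A = 1/(1 − 0.23242) = 1.303.

1.303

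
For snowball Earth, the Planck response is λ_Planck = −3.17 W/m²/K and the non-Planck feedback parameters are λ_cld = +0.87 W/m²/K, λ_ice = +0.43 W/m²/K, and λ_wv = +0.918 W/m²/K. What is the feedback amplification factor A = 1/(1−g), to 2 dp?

3.33

Convert to gains: g_cld = 0.87/3.17 = 0.2744; g_ice = 0.43/3.17 = 0.1356; g_wv = 0.918/3.17 = 0.2896.
Total gain g = 0.6996.
A = 1/(1 − 0.6996) = 3.33.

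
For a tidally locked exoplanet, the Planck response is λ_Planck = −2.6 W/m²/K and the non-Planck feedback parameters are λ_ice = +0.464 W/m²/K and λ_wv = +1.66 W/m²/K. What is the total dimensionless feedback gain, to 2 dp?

0.82

Convert to gains: g_ice = 0.464/2.6 = 0.1785; g_wv = 1.66/2.6 = 0.6385.
Total gain g = 0.817.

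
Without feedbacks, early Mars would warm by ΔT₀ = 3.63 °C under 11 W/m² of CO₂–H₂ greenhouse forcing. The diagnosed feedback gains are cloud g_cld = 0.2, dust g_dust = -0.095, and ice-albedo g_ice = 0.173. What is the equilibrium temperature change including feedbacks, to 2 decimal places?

Total gain g = 0.2 − 0.095 + 0.173 = 0.278.
Amplification A = 1/(1 − 0.278) = 1.385.
ΔT = 3.63 × 1.385 = 5.03 °C.

5.03 °C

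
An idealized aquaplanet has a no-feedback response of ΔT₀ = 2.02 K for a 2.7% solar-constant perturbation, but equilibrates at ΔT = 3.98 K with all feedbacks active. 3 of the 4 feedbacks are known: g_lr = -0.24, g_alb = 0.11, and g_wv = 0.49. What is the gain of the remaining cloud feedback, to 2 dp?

Amplification A = ΔT/ΔT₀ = 3.98/2.02 = 1.97.
Total gain g = 1 − 1/A = 1 − 1/1.97 = 0.4924.
Known gains sum to -0.24 + 0.11 + 0.49 = 0.36.
g_cld = 0.4924 − 0.36 = 0.13.

0.13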